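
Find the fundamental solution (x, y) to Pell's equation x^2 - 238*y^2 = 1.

First expand sqrt(238) as a continued fraction. With x_i = (sqrt(238) + m_i)/d_i and (m_0, d_0) = (0, 1): a_0 = floor(sqrt(238)) = 15, since 15^2 = 225 <= 238 < 256 = 16^2.
Iterate m_{i+1} = d_i*a_i - m_i, d_{i+1} = (238 - m_{i+1}^2)/d_i, a_{i+1} = floor((a_0 + m_{i+1})/d_{i+1}):
  m_1 = 1*15 - 0 = 15, d_1 = (238 - 15^2)/1 = 13/1 = 13, a_1 = floor((15 + 15)/13) = 2.
  m_2 = 13*2 - 15 = 11, d_2 = (238 - 11^2)/13 = 117/13 = 9, a_2 = floor((15 + 11)/9) = 2.
  m_3 = 9*2 - 11 = 7, d_3 = (238 - 7^2)/9 = 189/9 = 21, a_3 = floor((15 + 7)/21) = 1.
  m_4 = 21*1 - 7 = 14, d_4 = (238 - 14^2)/21 = 42/21 = 2, a_4 = floor((15 + 14)/2) = 14.
  m_5 = 2*14 - 14 = 14, d_5 = (238 - 14^2)/2 = 42/2 = 21, a_5 = floor((15 + 14)/21) = 1.
  m_6 = 21*1 - 14 = 7, d_6 = (238 - 7^2)/21 = 189/21 = 9, a_6 = floor((15 + 7)/9) = 2.
  m_7 = 9*2 - 7 = 11, d_7 = (238 - 11^2)/9 = 117/9 = 13, a_7 = floor((15 + 11)/13) = 2.
  m_8 = 13*2 - 11 = 15, d_8 = (238 - 15^2)/13 = 13/13 = 1, a_8 = floor((15 + 15)/1) = 30.
  m_9 = 1*30 - 15 = 15, d_9 = (238 - 15^2)/1 = 13/1 = 13: (m_9, d_9) = (m_1, d_1) = (15, 13), so from here the quotients repeat a_1, ..., a_8; the period length is 8.
So sqrt(238) = [15; (2, 2, 1, 14, 1, 2, 2, 30)] with period length k = 8.
k is even, so the fundamental solution of x^2 - 238y^2 = 1 is (p_{k-1}, q_{k-1}) = (p_7, q_7); compute convergents through index 7.
Convergents (p_i = a_i*p_{i-1} + p_{i-2}, q_i = a_i*q_{i-1} + q_{i-2} with p_{-2}=0, p_{-1}=1, q_{-2}=1, q_{-1}=0):
  i=0: a_0=15, p_0 = 15*1 + 0 = 15, q_0 = 15*0 + 1 = 1.
  i=1: a_1=2, p_1 = 2*15 + 1 = 31, q_1 = 2*1 + 0 = 2.
  i=2: a_2=2, p_2 = 2*31 + 15 = 77, q_2 = 2*2 + 1 = 5.
  i=3: a_3=1, p_3 = 1*77 + 31 = 108, q_3 = 1*5 + 2 = 7.
  i=4: a_4=14, p_4 = 14*108 + 77 = 1589, q_4 = 14*7 + 5 = 103.
  i=5: a_5=1, p_5 = 1*1589 + 108 = 1697, q_5 = 1*103 + 7 = 110.
  i=6: a_6=2, p_6 = 2*1697 + 1589 = 4983, q_6 = 2*110 + 103 = 323.
  i=7: a_7=2, p_7 = 2*4983 + 1697 = 11663, q_7 = 2*323 + 110 = 756.
Check: 11663^2 - 238*756^2 = 136025569 - 136025568 = 1, so (x, y) = (11663, 756) solves the equation, and by the theorem it is the least positive solution.

(x, y) = (11663, 756)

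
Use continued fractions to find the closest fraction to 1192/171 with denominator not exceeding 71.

237/34

Expand x = 1192/171 as a continued fraction with the Euclidean algorithm:
  1192 = 6*171 + 166, so a_0 = 6.
  171 = 1*166 + 5, so a_1 = 1.
  166 = 33*5 + 1, so a_2 = 33.
  5 = 5*1 + 0, so a_3 = 5.
so x = [6; 1, 33, 5].
Convergents (p_i = a_i*p_{i-1} + p_{i-2}, q_i = a_i*q_{i-1} + q_{i-2} with p_{-2}=0, p_{-1}=1, q_{-2}=1, q_{-1}=0), until the denominator exceeds 71:
  i=0: a_0=6, p_0 = 6*1 + 0 = 6, q_0 = 6*0 + 1 = 1.
  i=1: a_1=1, p_1 = 1*6 + 1 = 7, q_1 = 1*1 + 0 = 1.
  i=2: a_2=33, p_2 = 33*7 + 6 = 237, q_2 = 33*1 + 1 = 34.
  i=3: a_3=5, p_3 = 5*237 + 7 = 1192, q_3 = 5*34 + 1 = 171.
q_3 = 171 > 71, so the last convergent with denominator <= 71 is p_2/q_2 = 237/34.
The closest fraction with denominator <= 71 is either p_2/q_2 or the intermediate fraction (k*p_2 + p_1)/(k*q_2 + q_1) with the largest k >= 1 whose denominator stays <= 71; these approach x as k grows, and every other convergent or intermediate fraction in range is farther away.
Largest k: floor((71 - q_1)/q_2) = floor((71 - 1)/34) = 2.
That gives (2*237 + 7)/(2*34 + 1) = 481/69.
Compare the errors: |x - 237/34| = |1192*34 - 237*171|/(171*34) = 1/5814, and |x - 481/69| = |1192*69 - 481*171|/(171*69) = 3/11799.
Cross-multiplying, 1*11799 = 11799 < 17442 = 3*5814, so 1/5814 is smaller: the convergent 237/34 is closer to x than 481/69.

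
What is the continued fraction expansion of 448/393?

[1; 7, 6, 1, 7]

Run the Euclidean algorithm on 448 and 393; the successive quotients are the partial quotients a_0, a_1, ... (each step inverts the fractional part left over by the previous one):
  448 = 1*393 + 55, so a_0 = 1.
  393 = 7*55 + 8, so a_1 = 7.
  55 = 6*8 + 7, so a_2 = 6.
  8 = 1*7 + 1, so a_3 = 1.
  7 = 7*1 + 0, so a_4 = 7.
The remainder reaches 0 after 5 divisions, so the expansion has 5 partial quotients, read off in order.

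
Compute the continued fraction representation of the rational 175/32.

Run the Euclidean algorithm on 175 and 32; the successive quotients are the partial quotients a_0, a_1, ... (each step inverts the fractional part left over by the previous one):
  175 = 5*32 + 15, so a_0 = 5.
  32 = 2*15 + 2, so a_1 = 2.
  15 = 7*2 + 1, so a_2 = 7.
  2 = 2*1 + 0, so a_3 = 2.
The remainder reaches 0 after 4 divisions, so the expansion has 4 partial quotients, read off in order.

[5; 2, 7, 2]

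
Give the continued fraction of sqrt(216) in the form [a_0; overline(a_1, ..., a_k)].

[14; overline(1, 2, 3, 2, 1, 28)]

Write x_i = (sqrt(216) + m_i)/d_i with (m_0, d_0) = (0, 1). a_0 = floor(sqrt(216)) = 14, since 14^2 = 196 <= 216 < 225 = 15^2.
Iterate m_{i+1} = d_i*a_i - m_i, d_{i+1} = (216 - m_{i+1}^2)/d_i, a_{i+1} = floor((a_0 + m_{i+1})/d_{i+1}):
  m_1 = 1*14 - 0 = 14, d_1 = (216 - 14^2)/1 = 20/1 = 20, a_1 = floor((14 + 14)/20) = 1.
  m_2 = 20*1 - 14 = 6, d_2 = (216 - 6^2)/20 = 180/20 = 9, a_2 = floor((14 + 6)/9) = 2.
  m_3 = 9*2 - 6 = 12, d_3 = (216 - 12^2)/9 = 72/9 = 8, a_3 = floor((14 + 12)/8) = 3.
  m_4 = 8*3 - 12 = 12, d_4 = (216 - 12^2)/8 = 72/8 = 9, a_4 = floor((14 + 12)/9) = 2.
  m_5 = 9*2 - 12 = 6, d_5 = (216 - 6^2)/9 = 180/9 = 20, a_5 = floor((14 + 6)/20) = 1.
  m_6 = 20*1 - 6 = 14, d_6 = (216 - 14^2)/20 = 20/20 = 1, a_6 = floor((14 + 14)/1) = 28.
  m_7 = 1*28 - 14 = 14, d_7 = (216 - 14^2)/1 = 20/1 = 20: (m_7, d_7) = (m_1, d_1) = (14, 20), so from here the quotients repeat a_1, ..., a_6; the period length is 6.
Hence the expansion of sqrt(216) is a_0 = 14 followed by the repeating block 1, 2, 3, 2, 1, 28 (period 6).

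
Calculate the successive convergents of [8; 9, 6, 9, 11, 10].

8/1, 73/9, 446/55, 4087/504, 45403/5599, 458117/56494

Using the convergent recurrence p_i = a_i*p_{i-1} + p_{i-2}, q_i = a_i*q_{i-1} + q_{i-2} with p_{-2}=0, p_{-1}=1, q_{-2}=1, q_{-1}=0:
  i=0: a_0=8, p_0 = 8*1 + 0 = 8, q_0 = 8*0 + 1 = 1.
  i=1: a_1=9, p_1 = 9*8 + 1 = 73, q_1 = 9*1 + 0 = 9.
  i=2: a_2=6, p_2 = 6*73 + 8 = 446, q_2 = 6*9 + 1 = 55.
  i=3: a_3=9, p_3 = 9*446 + 73 = 4087, q_3 = 9*55 + 9 = 504.
  i=4: a_4=11, p_4 = 11*4087 + 446 = 45403, q_4 = 11*504 + 55 = 5599.
  i=5: a_5=10, p_5 = 10*45403 + 4087 = 458117, q_5 = 10*5599 + 504 = 56494.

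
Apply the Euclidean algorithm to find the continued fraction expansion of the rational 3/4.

Run the Euclidean algorithm on 3 and 4; the successive quotients are the partial quotients a_0, a_1, ... (each step inverts the fractional part left over by the previous one):
  3 = 0*4 + 3, so a_0 = 0.
  4 = 1*3 + 1, so a_1 = 1.
  3 = 3*1 + 0, so a_2 = 3.
The remainder reaches 0 after 3 divisions, so the expansion has 3 partial quotients, read off in order.

[0; 1, 3]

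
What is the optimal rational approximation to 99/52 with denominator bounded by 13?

19/10

Expand x = 99/52 as a continued fraction with the Euclidean algorithm:
  99 = 1*52 + 47, so a_0 = 1.
  52 = 1*47 + 5, so a_1 = 1.
  47 = 9*5 + 2, so a_2 = 9.
  5 = 2*2 + 1, so a_3 = 2.
  2 = 2*1 + 0, so a_4 = 2.
so x = [1; 1, 9, 2, 2].
Convergents (p_i = a_i*p_{i-1} + p_{i-2}, q_i = a_i*q_{i-1} + q_{i-2} with p_{-2}=0, p_{-1}=1, q_{-2}=1, q_{-1}=0), until the denominator exceeds 13:
  i=0: a_0=1, p_0 = 1*1 + 0 = 1, q_0 = 1*0 + 1 = 1.
  i=1: a_1=1, p_1 = 1*1 + 1 = 2, q_1 = 1*1 + 0 = 1.
  i=2: a_2=9, p_2 = 9*2 + 1 = 19, q_2 = 9*1 + 1 = 10.
  i=3: a_3=2, p_3 = 2*19 + 2 = 40, q_3 = 2*10 + 1 = 21.
q_3 = 21 > 13, so the last convergent with denominator <= 13 is p_2/q_2 = 19/10.
The closest fraction with denominator <= 13 is either p_2/q_2 or the intermediate fraction (k*p_2 + p_1)/(k*q_2 + q_1) with the largest k >= 1 whose denominator stays <= 13; these approach x as k grows, and every other convergent or intermediate fraction in range is farther away.
Largest k: floor((13 - q_1)/q_2) = floor((13 - 1)/10) = 1.
That gives (1*19 + 2)/(1*10 + 1) = 21/11.
Compare the errors: |x - 19/10| = |99*10 - 19*52|/(52*10) = 2/520, and |x - 21/11| = |99*11 - 21*52|/(52*11) = 3/572.
Cross-multiplying, 2*572 = 1144 < 1560 = 3*520, so 2/520 is smaller: the convergent 19/10 is closer to x than 21/11.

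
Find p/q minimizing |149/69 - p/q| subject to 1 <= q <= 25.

54/25

Expand x = 149/69 as a continued fraction with the Euclidean algorithm:
  149 = 2*69 + 11, so a_0 = 2.
  69 = 6*11 + 3, so a_1 = 6.
  11 = 3*3 + 2, so a_2 = 3.
  3 = 1*2 + 1, so a_3 = 1.
  2 = 2*1 + 0, so a_4 = 2.
so x = [2; 6, 3, 1, 2].
Convergents (p_i = a_i*p_{i-1} + p_{i-2}, q_i = a_i*q_{i-1} + q_{i-2} with p_{-2}=0, p_{-1}=1, q_{-2}=1, q_{-1}=0), until the denominator exceeds 25:
  i=0: a_0=2, p_0 = 2*1 + 0 = 2, q_0 = 2*0 + 1 = 1.
  i=1: a_1=6, p_1 = 6*2 + 1 = 13, q_1 = 6*1 + 0 = 6.
  i=2: a_2=3, p_2 = 3*13 + 2 = 41, q_2 = 3*6 + 1 = 19.
  i=3: a_3=1, p_3 = 1*41 + 13 = 54, q_3 = 1*19 + 6 = 25.
  i=4: a_4=2, p_4 = 2*54 + 41 = 149, q_4 = 2*25 + 19 = 69.
q_4 = 69 > 25, so the last convergent with denominator <= 25 is p_3/q_3 = 54/25.
The closest fraction with denominator <= 25 is either p_3/q_3 or the intermediate fraction (k*p_3 + p_2)/(k*q_3 + q_2) with the largest k >= 1 whose denominator stays <= 25; these approach x as k grows, and every other convergent or intermediate fraction in range is farther away.
Largest k: floor((25 - q_2)/q_3) = floor((25 - 19)/25) = 0.
Since k = 0, no intermediate fraction beyond p_3/q_3 has denominator <= 25, so the convergent 54/25 is the closest (its error is |149*25 - 54*69|/(69*25) = 1/1725).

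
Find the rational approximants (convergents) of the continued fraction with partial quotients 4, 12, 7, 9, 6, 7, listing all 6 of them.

4/1, 49/12, 347/85, 3172/777, 19379/4747, 138825/34006

Using the convergent recurrence p_i = a_i*p_{i-1} + p_{i-2}, q_i = a_i*q_{i-1} + q_{i-2} with p_{-2}=0, p_{-1}=1, q_{-2}=1, q_{-1}=0:
  i=0: a_0=4, p_0 = 4*1 + 0 = 4, q_0 = 4*0 + 1 = 1.
  i=1: a_1=12, p_1 = 12*4 + 1 = 49, q_1 = 12*1 + 0 = 12.
  i=2: a_2=7, p_2 = 7*49 + 4 = 347, q_2 = 7*12 + 1 = 85.
  i=3: a_3=9, p_3 = 9*347 + 49 = 3172, q_3 = 9*85 + 12 = 777.
  i=4: a_4=6, p_4 = 6*3172 + 347 = 19379, q_4 = 6*777 + 85 = 4747.
  i=5: a_5=7, p_5 = 7*19379 + 3172 = 138825, q_5 = 7*4747 + 777 = 34006.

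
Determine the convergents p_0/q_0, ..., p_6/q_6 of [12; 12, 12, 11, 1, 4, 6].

12/1, 145/12, 1752/145, 19417/1607, 21169/1752, 104093/8615, 645727/53442

Using the convergent recurrence p_i = a_i*p_{i-1} + p_{i-2}, q_i = a_i*q_{i-1} + q_{i-2} with p_{-2}=0, p_{-1}=1, q_{-2}=1, q_{-1}=0:
  i=0: a_0=12, p_0 = 12*1 + 0 = 12, q_0 = 12*0 + 1 = 1.
  i=1: a_1=12, p_1 = 12*12 + 1 = 145, q_1 = 12*1 + 0 = 12.
  i=2: a_2=12, p_2 = 12*145 + 12 = 1752, q_2 = 12*12 + 1 = 145.
  i=3: a_3=11, p_3 = 11*1752 + 145 = 19417, q_3 = 11*145 + 12 = 1607.
  i=4: a_4=1, p_4 = 1*19417 + 1752 = 21169, q_4 = 1*1607 + 145 = 1752.
  i=5: a_5=4, p_5 = 4*21169 + 19417 = 104093, q_5 = 4*1752 + 1607 = 8615.
  i=6: a_6=6, p_6 = 6*104093 + 21169 = 645727, q_6 = 6*8615 + 1752 = 53442.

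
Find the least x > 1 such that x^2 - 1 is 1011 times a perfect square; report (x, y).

(x, y) = (8426, 265)

First expand sqrt(1011) as a continued fraction. With x_i = (sqrt(1011) + m_i)/d_i and (m_0, d_0) = (0, 1): a_0 = floor(sqrt(1011)) = 31, since 31^2 = 961 <= 1011 < 1024 = 32^2.
Iterate m_{i+1} = d_i*a_i - m_i, d_{i+1} = (1011 - m_{i+1}^2)/d_i, a_{i+1} = floor((a_0 + m_{i+1})/d_{i+1}):
  m_1 = 1*31 - 0 = 31, d_1 = (1011 - 31^2)/1 = 50/1 = 50, a_1 = floor((31 + 31)/50) = 1.
  m_2 = 50*1 - 31 = 19, d_2 = (1011 - 19^2)/50 = 650/50 = 13, a_2 = floor((31 + 19)/13) = 3.
  m_3 = 13*3 - 19 = 20, d_3 = (1011 - 20^2)/13 = 611/13 = 47, a_3 = floor((31 + 20)/47) = 1.
  m_4 = 47*1 - 20 = 27, d_4 = (1011 - 27^2)/47 = 282/47 = 6, a_4 = floor((31 + 27)/6) = 9.
  m_5 = 6*9 - 27 = 27, d_5 = (1011 - 27^2)/6 = 282/6 = 47, a_5 = floor((31 + 27)/47) = 1.
  m_6 = 47*1 - 27 = 20, d_6 = (1011 - 20^2)/47 = 611/47 = 13, a_6 = floor((31 + 20)/13) = 3.
  m_7 = 13*3 - 20 = 19, d_7 = (1011 - 19^2)/13 = 650/13 = 50, a_7 = floor((31 + 19)/50) = 1.
  m_8 = 50*1 - 19 = 31, d_8 = (1011 - 31^2)/50 = 50/50 = 1, a_8 = floor((31 + 31)/1) = 62.
  m_9 = 1*62 - 31 = 31, d_9 = (1011 - 31^2)/1 = 50/1 = 50: (m_9, d_9) = (m_1, d_1) = (31, 50), so from here the quotients repeat a_1, ..., a_8; the period length is 8.
So sqrt(1011) = [31; (1, 3, 1, 9, 1, 3, 1, 62)] with period length k = 8.
k is even, so the fundamental solution of x^2 - 1011y^2 = 1 is (p_{k-1}, q_{k-1}) = (p_7, q_7); compute convergents through index 7.
Convergents (p_i = a_i*p_{i-1} + p_{i-2}, q_i = a_i*q_{i-1} + q_{i-2} with p_{-2}=0, p_{-1}=1, q_{-2}=1, q_{-1}=0):
  i=0: a_0=31, p_0 = 31*1 + 0 = 31, q_0 = 31*0 + 1 = 1.
  i=1: a_1=1, p_1 = 1*31 + 1 = 32, q_1 = 1*1 + 0 = 1.
  i=2: a_2=3, p_2 = 3*32 + 31 = 127, q_2 = 3*1 + 1 = 4.
  i=3: a_3=1, p_3 = 1*127 + 32 = 159, q_3 = 1*4 + 1 = 5.
  i=4: a_4=9, p_4 = 9*159 + 127 = 1558, q_4 = 9*5 + 4 = 49.
  i=5: a_5=1, p_5 = 1*1558 + 159 = 1717, q_5 = 1*49 + 5 = 54.
  i=6: a_6=3, p_6 = 3*1717 + 1558 = 6709, q_6 = 3*54 + 49 = 211.
  i=7: a_7=1, p_7 = 1*6709 + 1717 = 8426, q_7 = 1*211 + 54 = 265.
Check: 8426^2 - 1011*265^2 = 70997476 - 70997475 = 1, so (x, y) = (8426, 265) solves the equation, and by the theorem it is the least positive solution.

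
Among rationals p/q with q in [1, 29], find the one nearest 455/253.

9/5

Expand x = 455/253 as a continued fraction with the Euclidean algorithm:
  455 = 1*253 + 202, so a_0 = 1.
  253 = 1*202 + 51, so a_1 = 1.
  202 = 3*51 + 49, so a_2 = 3.
  51 = 1*49 + 2, so a_3 = 1.
  49 = 24*2 + 1, so a_4 = 24.
  2 = 2*1 + 0, so a_5 = 2.
so x = [1; 1, 3, 1, 24, 2].
Convergents (p_i = a_i*p_{i-1} + p_{i-2}, q_i = a_i*q_{i-1} + q_{i-2} with p_{-2}=0, p_{-1}=1, q_{-2}=1, q_{-1}=0), until the denominator exceeds 29:
  i=0: a_0=1, p_0 = 1*1 + 0 = 1, q_0 = 1*0 + 1 = 1.
  i=1: a_1=1, p_1 = 1*1 + 1 = 2, q_1 = 1*1 + 0 = 1.
  i=2: a_2=3, p_2 = 3*2 + 1 = 7, q_2 = 3*1 + 1 = 4.
  i=3: a_3=1, p_3 = 1*7 + 2 = 9, q_3 = 1*4 + 1 = 5.
  i=4: a_4=24, p_4 = 24*9 + 7 = 223, q_4 = 24*5 + 4 = 124.
q_4 = 124 > 29, so the last convergent with denominator <= 29 is p_3/q_3 = 9/5.
The closest fraction with denominator <= 29 is either p_3/q_3 or the intermediate fraction (k*p_3 + p_2)/(k*q_3 + q_2) with the largest k >= 1 whose denominator stays <= 29; these approach x as k grows, and every other convergent or intermediate fraction in range is farther away.
Largest k: floor((29 - q_2)/q_3) = floor((29 - 4)/5) = 5.
That gives (5*9 + 7)/(5*5 + 4) = 52/29.
Compare the errors: |x - 9/5| = |455*5 - 9*253|/(253*5) = 2/1265, and |x - 52/29| = |455*29 - 52*253|/(253*29) = 39/7337.
Cross-multiplying, 2*7337 = 14674 < 49335 = 39*1265, so 2/1265 is smaller: the convergent 9/5 is closer to x than 52/29.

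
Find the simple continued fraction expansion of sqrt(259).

Write x_i = (sqrt(259) + m_i)/d_i with (m_0, d_0) = (0, 1). a_0 = floor(sqrt(259)) = 16, since 16^2 = 256 <= 259 < 289 = 17^2.
Iterate m_{i+1} = d_i*a_i - m_i, d_{i+1} = (259 - m_{i+1}^2)/d_i, a_{i+1} = floor((a_0 + m_{i+1})/d_{i+1}):
  m_1 = 1*16 - 0 = 16, d_1 = (259 - 16^2)/1 = 3/1 = 3, a_1 = floor((16 + 16)/3) = 10.
  m_2 = 3*10 - 16 = 14, d_2 = (259 - 14^2)/3 = 63/3 = 21, a_2 = floor((16 + 14)/21) = 1.
  m_3 = 21*1 - 14 = 7, d_3 = (259 - 7^2)/21 = 210/21 = 10, a_3 = floor((16 + 7)/10) = 2.
  m_4 = 10*2 - 7 = 13, d_4 = (259 - 13^2)/10 = 90/10 = 9, a_4 = floor((16 + 13)/9) = 3.
  m_5 = 9*3 - 13 = 14, d_5 = (259 - 14^2)/9 = 63/9 = 7, a_5 = floor((16 + 14)/7) = 4.
  m_6 = 7*4 - 14 = 14, d_6 = (259 - 14^2)/7 = 63/7 = 9, a_6 = floor((16 + 14)/9) = 3.
  m_7 = 9*3 - 14 = 13, d_7 = (259 - 13^2)/9 = 90/9 = 10, a_7 = floor((16 + 13)/10) = 2.
  m_8 = 10*2 - 13 = 7, d_8 = (259 - 7^2)/10 = 210/10 = 21, a_8 = floor((16 + 7)/21) = 1.
  m_9 = 21*1 - 7 = 14, d_9 = (259 - 14^2)/21 = 63/21 = 3, a_9 = floor((16 + 14)/3) = 10.
  m_10 = 3*10 - 14 = 16, d_10 = (259 - 16^2)/3 = 3/3 = 1, a_10 = floor((16 + 16)/1) = 32.
  m_11 = 1*32 - 16 = 16, d_11 = (259 - 16^2)/1 = 3/1 = 3: (m_11, d_11) = (m_1, d_1) = (16, 3), so from here the quotients repeat a_1, ..., a_10; the period length is 10.
Hence the expansion of sqrt(259) is a_0 = 16 followed by the repeating block 10, 1, 2, 3, 4, 3, 2, 1, 10, 32 (period 10).

[16; (10, 1, 2, 3, 4, 3, 2, 1, 10, 32)]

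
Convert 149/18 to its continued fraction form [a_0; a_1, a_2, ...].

[8; 3, 1, 1, 2]

Run the Euclidean algorithm on 149 and 18; the successive quotients are the partial quotients a_0, a_1, ... (each step inverts the fractional part left over by the previous one):
  149 = 8*18 + 5, so a_0 = 8.
  18 = 3*5 + 3, so a_1 = 3.
  5 = 1*3 + 2, so a_2 = 1.
  3 = 1*2 + 1, so a_3 = 1.
  2 = 2*1 + 0, so a_4 = 2.
The remainder reaches 0 after 5 divisions, so the expansion has 5 partial quotients, read off in order.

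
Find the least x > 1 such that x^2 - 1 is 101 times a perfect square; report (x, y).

First expand sqrt(101) as a continued fraction. With x_i = (sqrt(101) + m_i)/d_i and (m_0, d_0) = (0, 1): a_0 = floor(sqrt(101)) = 10, since 10^2 = 100 <= 101 < 121 = 11^2.
Iterate m_{i+1} = d_i*a_i - m_i, d_{i+1} = (101 - m_{i+1}^2)/d_i, a_{i+1} = floor((a_0 + m_{i+1})/d_{i+1}):
  m_1 = 1*10 - 0 = 10, d_1 = (101 - 10^2)/1 = 1/1 = 1, a_1 = floor((10 + 10)/1) = 20.
  m_2 = 1*20 - 10 = 10, d_2 = (101 - 10^2)/1 = 1/1 = 1: (m_2, d_2) = (m_1, d_1) = (10, 1), so from here the quotient a_1 repeats; the period length is 1.
So sqrt(101) = [10; (20)] with period length k = 1.
k is odd, so (p_{k-1}, q_{k-1}) only solves x^2 - 101y^2 = -1 and the fundamental solution of x^2 - 101y^2 = 1 is (p_{2k-1}, q_{2k-1}) = (p_1, q_1); compute convergents through index 1, running through the period twice.
Convergents (p_i = a_i*p_{i-1} + p_{i-2}, q_i = a_i*q_{i-1} + q_{i-2} with p_{-2}=0, p_{-1}=1, q_{-2}=1, q_{-1}=0):
  i=0: a_0=10, p_0 = 10*1 + 0 = 10, q_0 = 10*0 + 1 = 1.
  i=1: a_1=20, p_1 = 20*10 + 1 = 201, q_1 = 20*1 + 0 = 20.
Indeed p_0^2 - 101*q_0^2 = 100 - 101 = -1, not +1.
Check: 201^2 - 101*20^2 = 40401 - 40400 = 1, so (x, y) = (201, 20) solves the equation, and by the theorem it is the least positive solution.

(x, y) = (201, 20)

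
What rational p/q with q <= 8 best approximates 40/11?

Expand x = 40/11 as a continued fraction with the Euclidean algorithm:
  40 = 3*11 + 7, so a_0 = 3.
  11 = 1*7 + 4, so a_1 = 1.
  7 = 1*4 + 3, so a_2 = 1.
  4 = 1*3 + 1, so a_3 = 1.
  3 = 3*1 + 0, so a_4 = 3.
so x = [3; 1, 1, 1, 3].
Convergents (p_i = a_i*p_{i-1} + p_{i-2}, q_i = a_i*q_{i-1} + q_{i-2} with p_{-2}=0, p_{-1}=1, q_{-2}=1, q_{-1}=0), until the denominator exceeds 8:
  i=0: a_0=3, p_0 = 3*1 + 0 = 3, q_0 = 3*0 + 1 = 1.
  i=1: a_1=1, p_1 = 1*3 + 1 = 4, q_1 = 1*1 + 0 = 1.
  i=2: a_2=1, p_2 = 1*4 + 3 = 7, q_2 = 1*1 + 1 = 2.
  i=3: a_3=1, p_3 = 1*7 + 4 = 11, q_3 = 1*2 + 1 = 3.
  i=4: a_4=3, p_4 = 3*11 + 7 = 40, q_4 = 3*3 + 2 = 11.
q_4 = 11 > 8, so the last convergent with denominator <= 8 is p_3/q_3 = 11/3.
The closest fraction with denominator <= 8 is either p_3/q_3 or the intermediate fraction (k*p_3 + p_2)/(k*q_3 + q_2) with the largest k >= 1 whose denominator stays <= 8; these approach x as k grows, and every other convergent or intermediate fraction in range is farther away.
Largest k: floor((8 - q_2)/q_3) = floor((8 - 2)/3) = 2.
That gives (2*11 + 7)/(2*3 + 2) = 29/8.
Compare the errors: |x - 11/3| = |40*3 - 11*11|/(11*3) = 1/33, and |x - 29/8| = |40*8 - 29*11|/(11*8) = 1/88.
Cross-multiplying, 1*33 = 33 < 88 = 1*88, so 1/88 is smaller: the intermediate fraction 29/8 is closer to x than 11/3.

29/8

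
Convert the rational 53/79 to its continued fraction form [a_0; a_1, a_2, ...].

[0; 1, 2, 26]

Run the Euclidean algorithm on 53 and 79; the successive quotients are the partial quotients a_0, a_1, ... (each step inverts the fractional part left over by the previous one):
  53 = 0*79 + 53, so a_0 = 0.
  79 = 1*53 + 26, so a_1 = 1.
  53 = 2*26 + 1, so a_2 = 2.
  26 = 26*1 + 0, so a_3 = 26.
The remainder reaches 0 after 4 divisions, so the expansion has 4 partial quotients, read off in order.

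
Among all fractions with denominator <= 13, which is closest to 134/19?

92/13

Expand x = 134/19 as a continued fraction with the Euclidean algorithm:
  134 = 7*19 + 1, so a_0 = 7.
  19 = 19*1 + 0, so a_1 = 19.
so x = [7; 19].
Convergents (p_i = a_i*p_{i-1} + p_{i-2}, q_i = a_i*q_{i-1} + q_{i-2} with p_{-2}=0, p_{-1}=1, q_{-2}=1, q_{-1}=0), until the denominator exceeds 13:
  i=0: a_0=7, p_0 = 7*1 + 0 = 7, q_0 = 7*0 + 1 = 1.
  i=1: a_1=19, p_1 = 19*7 + 1 = 134, q_1 = 19*1 + 0 = 19.
q_1 = 19 > 13, so the last convergent with denominator <= 13 is p_0/q_0 = 7/1.
The closest fraction with denominator <= 13 is either p_0/q_0 or the intermediate fraction (k*p_0 + p_{-1})/(k*q_0 + q_{-1}) with the largest k >= 1 whose denominator stays <= 13; these approach x as k grows, and every other convergent or intermediate fraction in range is farther away.
Largest k: floor((13 - q_{-1})/q_0) = floor((13 - 0)/1) = 13 (using the seeds p_{-1} = 1, q_{-1} = 0).
That gives (13*7 + 1)/(13*1 + 0) = 92/13.
Compare the errors: |x - 7/1| = |134*1 - 7*19|/(19*1) = 1/19, and |x - 92/13| = |134*13 - 92*19|/(19*13) = 6/247.
Cross-multiplying, 6*19 = 114 < 247 = 1*247, so 6/247 is smaller: the intermediate fraction 92/13 is closer to x than 7/1.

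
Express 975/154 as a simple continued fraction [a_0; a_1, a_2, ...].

[6; 3, 51]

Run the Euclidean algorithm on 975 and 154; the successive quotients are the partial quotients a_0, a_1, ... (each step inverts the fractional part left over by the previous one):
  975 = 6*154 + 51, so a_0 = 6.
  154 = 3*51 + 1, so a_1 = 3.
  51 = 51*1 + 0, so a_2 = 51.
The remainder reaches 0 after 3 divisions, so the expansion has 3 partial quotients, read off in order.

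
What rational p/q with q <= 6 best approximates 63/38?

5/3

Expand x = 63/38 as a continued fraction with the Euclidean algorithm:
  63 = 1*38 + 25, so a_0 = 1.
  38 = 1*25 + 13, so a_1 = 1.
  25 = 1*13 + 12, so a_2 = 1.
  13 = 1*12 + 1, so a_3 = 1.
  12 = 12*1 + 0, so a_4 = 12.
so x = [1; 1, 1, 1, 12].
Convergents (p_i = a_i*p_{i-1} + p_{i-2}, q_i = a_i*q_{i-1} + q_{i-2} with p_{-2}=0, p_{-1}=1, q_{-2}=1, q_{-1}=0), until the denominator exceeds 6:
  i=0: a_0=1, p_0 = 1*1 + 0 = 1, q_0 = 1*0 + 1 = 1.
  i=1: a_1=1, p_1 = 1*1 + 1 = 2, q_1 = 1*1 + 0 = 1.
  i=2: a_2=1, p_2 = 1*2 + 1 = 3, q_2 = 1*1 + 1 = 2.
  i=3: a_3=1, p_3 = 1*3 + 2 = 5, q_3 = 1*2 + 1 = 3.
  i=4: a_4=12, p_4 = 12*5 + 3 = 63, q_4 = 12*3 + 2 = 38.
q_4 = 38 > 6, so the last convergent with denominator <= 6 is p_3/q_3 = 5/3.
The closest fraction with denominator <= 6 is either p_3/q_3 or the intermediate fraction (k*p_3 + p_2)/(k*q_3 + q_2) with the largest k >= 1 whose denominator stays <= 6; these approach x as k grows, and every other convergent or intermediate fraction in range is farther away.
Largest k: floor((6 - q_2)/q_3) = floor((6 - 2)/3) = 1.
That gives (1*5 + 3)/(1*3 + 2) = 8/5.
Compare the errors: |x - 5/3| = |63*3 - 5*38|/(38*3) = 1/114, and |x - 8/5| = |63*5 - 8*38|/(38*5) = 11/190.
Cross-multiplying, 1*190 = 190 < 1254 = 11*114, so 1/114 is smaller: the convergent 5/3 is closer to x than 8/5.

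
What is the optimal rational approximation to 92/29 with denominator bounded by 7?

Expand x = 92/29 as a continued fraction with the Euclidean algorithm:
  92 = 3*29 + 5, so a_0 = 3.
  29 = 5*5 + 4, so a_1 = 5.
  5 = 1*4 + 1, so a_2 = 1.
  4 = 4*1 + 0, so a_3 = 4.
so x = [3; 5, 1, 4].
Convergents (p_i = a_i*p_{i-1} + p_{i-2}, q_i = a_i*q_{i-1} + q_{i-2} with p_{-2}=0, p_{-1}=1, q_{-2}=1, q_{-1}=0), until the denominator exceeds 7:
  i=0: a_0=3, p_0 = 3*1 + 0 = 3, q_0 = 3*0 + 1 = 1.
  i=1: a_1=5, p_1 = 5*3 + 1 = 16, q_1 = 5*1 + 0 = 5.
  i=2: a_2=1, p_2 = 1*16 + 3 = 19, q_2 = 1*5 + 1 = 6.
  i=3: a_3=4, p_3 = 4*19 + 16 = 92, q_3 = 4*6 + 5 = 29.
q_3 = 29 > 7, so the last convergent with denominator <= 7 is p_2/q_2 = 19/6.
The closest fraction with denominator <= 7 is either p_2/q_2 or the intermediate fraction (k*p_2 + p_1)/(k*q_2 + q_1) with the largest k >= 1 whose denominator stays <= 7; these approach x as k grows, and every other convergent or intermediate fraction in range is farther away.
Largest k: floor((7 - q_1)/q_2) = floor((7 - 5)/6) = 0.
Since k = 0, no intermediate fraction beyond p_2/q_2 has denominator <= 7, so the convergent 19/6 is the closest (its error is |92*6 - 19*29|/(29*6) = 1/174).

19/6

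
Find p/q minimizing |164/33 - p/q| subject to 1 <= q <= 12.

5/1

Expand x = 164/33 as a continued fraction with the Euclidean algorithm:
  164 = 4*33 + 32, so a_0 = 4.
  33 = 1*32 + 1, so a_1 = 1.
  32 = 32*1 + 0, so a_2 = 32.
so x = [4; 1, 32].
Convergents (p_i = a_i*p_{i-1} + p_{i-2}, q_i = a_i*q_{i-1} + q_{i-2} with p_{-2}=0, p_{-1}=1, q_{-2}=1, q_{-1}=0), until the denominator exceeds 12:
  i=0: a_0=4, p_0 = 4*1 + 0 = 4, q_0 = 4*0 + 1 = 1.
  i=1: a_1=1, p_1 = 1*4 + 1 = 5, q_1 = 1*1 + 0 = 1.
  i=2: a_2=32, p_2 = 32*5 + 4 = 164, q_2 = 32*1 + 1 = 33.
q_2 = 33 > 12, so the last convergent with denominator <= 12 is p_1/q_1 = 5/1.
The closest fraction with denominator <= 12 is either p_1/q_1 or the intermediate fraction (k*p_1 + p_0)/(k*q_1 + q_0) with the largest k >= 1 whose denominator stays <= 12; these approach x as k grows, and every other convergent or intermediate fraction in range is farther away.
Largest k: floor((12 - q_0)/q_1) = floor((12 - 1)/1) = 11.
That gives (11*5 + 4)/(11*1 + 1) = 59/12.
Compare the errors: |x - 5/1| = |164*1 - 5*33|/(33*1) = 1/33, and |x - 59/12| = |164*12 - 59*33|/(33*12) = 21/396.
Cross-multiplying, 1*396 = 396 < 693 = 21*33, so 1/33 is smaller: the convergent 5/1 is closer to x than 59/12.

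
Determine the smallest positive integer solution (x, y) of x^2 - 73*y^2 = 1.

(x, y) = (2281249, 267000)

First expand sqrt(73) as a continued fraction. With x_i = (sqrt(73) + m_i)/d_i and (m_0, d_0) = (0, 1): a_0 = floor(sqrt(73)) = 8, since 8^2 = 64 <= 73 < 81 = 9^2.
Iterate m_{i+1} = d_i*a_i - m_i, d_{i+1} = (73 - m_{i+1}^2)/d_i, a_{i+1} = floor((a_0 + m_{i+1})/d_{i+1}):
  m_1 = 1*8 - 0 = 8, d_1 = (73 - 8^2)/1 = 9/1 = 9, a_1 = floor((8 + 8)/9) = 1.
  m_2 = 9*1 - 8 = 1, d_2 = (73 - 1^2)/9 = 72/9 = 8, a_2 = floor((8 + 1)/8) = 1.
  m_3 = 8*1 - 1 = 7, d_3 = (73 - 7^2)/8 = 24/8 = 3, a_3 = floor((8 + 7)/3) = 5.
  m_4 = 3*5 - 7 = 8, d_4 = (73 - 8^2)/3 = 9/3 = 3, a_4 = floor((8 + 8)/3) = 5.
  m_5 = 3*5 - 8 = 7, d_5 = (73 - 7^2)/3 = 24/3 = 8, a_5 = floor((8 + 7)/8) = 1.
  m_6 = 8*1 - 7 = 1, d_6 = (73 - 1^2)/8 = 72/8 = 9, a_6 = floor((8 + 1)/9) = 1.
  m_7 = 9*1 - 1 = 8, d_7 = (73 - 8^2)/9 = 9/9 = 1, a_7 = floor((8 + 8)/1) = 16.
  m_8 = 1*16 - 8 = 8, d_8 = (73 - 8^2)/1 = 9/1 = 9: (m_8, d_8) = (m_1, d_1) = (8, 9), so from here the quotients repeat a_1, ..., a_7; the period length is 7.
So sqrt(73) = [8; (1, 1, 5, 5, 1, 1, 16)] with period length k = 7.
k is odd, so (p_{k-1}, q_{k-1}) only solves x^2 - 73y^2 = -1 and the fundamental solution of x^2 - 73y^2 = 1 is (p_{2k-1}, q_{2k-1}) = (p_13, q_13); compute convergents through index 13, running through the period twice.
Convergents (p_i = a_i*p_{i-1} + p_{i-2}, q_i = a_i*q_{i-1} + q_{i-2} with p_{-2}=0, p_{-1}=1, q_{-2}=1, q_{-1}=0):
  i=0: a_0=8, p_0 = 8*1 + 0 = 8, q_0 = 8*0 + 1 = 1.
  i=1: a_1=1, p_1 = 1*8 + 1 = 9, q_1 = 1*1 + 0 = 1.
  i=2: a_2=1, p_2 = 1*9 + 8 = 17, q_2 = 1*1 + 1 = 2.
  i=3: a_3=5, p_3 = 5*17 + 9 = 94, q_3 = 5*2 + 1 = 11.
  i=4: a_4=5, p_4 = 5*94 + 17 = 487, q_4 = 5*11 + 2 = 57.
  i=5: a_5=1, p_5 = 1*487 + 94 = 581, q_5 = 1*57 + 11 = 68.
  i=6: a_6=1, p_6 = 1*581 + 487 = 1068, q_6 = 1*68 + 57 = 125.
  i=7: a_7=16, p_7 = 16*1068 + 581 = 17669, q_7 = 16*125 + 68 = 2068.
  i=8: a_8=1, p_8 = 1*17669 + 1068 = 18737, q_8 = 1*2068 + 125 = 2193.
  i=9: a_9=1, p_9 = 1*18737 + 17669 = 36406, q_9 = 1*2193 + 2068 = 4261.
  i=10: a_10=5, p_10 = 5*36406 + 18737 = 200767, q_10 = 5*4261 + 2193 = 23498.
  i=11: a_11=5, p_11 = 5*200767 + 36406 = 1040241, q_11 = 5*23498 + 4261 = 121751.
  i=12: a_12=1, p_12 = 1*1040241 + 200767 = 1241008, q_12 = 1*121751 + 23498 = 145249.
  i=13: a_13=1, p_13 = 1*1241008 + 1040241 = 2281249, q_13 = 1*145249 + 121751 = 267000.
Indeed p_6^2 - 73*q_6^2 = 1140624 - 1140625 = -1, not +1.
Check: 2281249^2 - 73*267000^2 = 5204097000001 - 5204097000000 = 1, so (x, y) = (2281249, 267000) solves the equation, and by the theorem it is the least positive solution.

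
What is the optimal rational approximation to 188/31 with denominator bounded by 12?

73/12

Expand x = 188/31 as a continued fraction with the Euclidean algorithm:
  188 = 6*31 + 2, so a_0 = 6.
  31 = 15*2 + 1, so a_1 = 15.
  2 = 2*1 + 0, so a_2 = 2.
so x = [6; 15, 2].
Convergents (p_i = a_i*p_{i-1} + p_{i-2}, q_i = a_i*q_{i-1} + q_{i-2} with p_{-2}=0, p_{-1}=1, q_{-2}=1, q_{-1}=0), until the denominator exceeds 12:
  i=0: a_0=6, p_0 = 6*1 + 0 = 6, q_0 = 6*0 + 1 = 1.
  i=1: a_1=15, p_1 = 15*6 + 1 = 91, q_1 = 15*1 + 0 = 15.
q_1 = 15 > 12, so the last convergent with denominator <= 12 is p_0/q_0 = 6/1.
The closest fraction with denominator <= 12 is either p_0/q_0 or the intermediate fraction (k*p_0 + p_{-1})/(k*q_0 + q_{-1}) with the largest k >= 1 whose denominator stays <= 12; these approach x as k grows, and every other convergent or intermediate fraction in range is farther away.
Largest k: floor((12 - q_{-1})/q_0) = floor((12 - 0)/1) = 12 (using the seeds p_{-1} = 1, q_{-1} = 0).
That gives (12*6 + 1)/(12*1 + 0) = 73/12.
Compare the errors: |x - 6/1| = |188*1 - 6*31|/(31*1) = 2/31, and |x - 73/12| = |188*12 - 73*31|/(31*12) = 7/372.
Cross-multiplying, 7*31 = 217 < 744 = 2*372, so 7/372 is smaller: the intermediate fraction 73/12 is closer to x than 6/1.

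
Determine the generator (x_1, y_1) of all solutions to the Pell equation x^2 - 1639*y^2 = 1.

First expand sqrt(1639) as a continued fraction. With x_i = (sqrt(1639) + m_i)/d_i and (m_0, d_0) = (0, 1): a_0 = floor(sqrt(1639)) = 40, since 40^2 = 1600 <= 1639 < 1681 = 41^2.
Iterate m_{i+1} = d_i*a_i - m_i, d_{i+1} = (1639 - m_{i+1}^2)/d_i, a_{i+1} = floor((a_0 + m_{i+1})/d_{i+1}):
  m_1 = 1*40 - 0 = 40, d_1 = (1639 - 40^2)/1 = 39/1 = 39, a_1 = floor((40 + 40)/39) = 2.
  m_2 = 39*2 - 40 = 38, d_2 = (1639 - 38^2)/39 = 195/39 = 5, a_2 = floor((40 + 38)/5) = 15.
  m_3 = 5*15 - 38 = 37, d_3 = (1639 - 37^2)/5 = 270/5 = 54, a_3 = floor((40 + 37)/54) = 1.
  m_4 = 54*1 - 37 = 17, d_4 = (1639 - 17^2)/54 = 1350/54 = 25, a_4 = floor((40 + 17)/25) = 2.
  m_5 = 25*2 - 17 = 33, d_5 = (1639 - 33^2)/25 = 550/25 = 22, a_5 = floor((40 + 33)/22) = 3.
  m_6 = 22*3 - 33 = 33, d_6 = (1639 - 33^2)/22 = 550/22 = 25, a_6 = floor((40 + 33)/25) = 2.
  m_7 = 25*2 - 33 = 17, d_7 = (1639 - 17^2)/25 = 1350/25 = 54, a_7 = floor((40 + 17)/54) = 1.
  m_8 = 54*1 - 17 = 37, d_8 = (1639 - 37^2)/54 = 270/54 = 5, a_8 = floor((40 + 37)/5) = 15.
  m_9 = 5*15 - 37 = 38, d_9 = (1639 - 38^2)/5 = 195/5 = 39, a_9 = floor((40 + 38)/39) = 2.
  m_10 = 39*2 - 38 = 40, d_10 = (1639 - 40^2)/39 = 39/39 = 1, a_10 = floor((40 + 40)/1) = 80.
  m_11 = 1*80 - 40 = 40, d_11 = (1639 - 40^2)/1 = 39/1 = 39: (m_11, d_11) = (m_1, d_1) = (40, 39), so from here the quotients repeat a_1, ..., a_10; the period length is 10.
So sqrt(1639) = [40; (2, 15, 1, 2, 3, 2, 1, 15, 2, 80)] with period length k = 10.
k is even, so the fundamental solution of x^2 - 1639y^2 = 1 is (p_{k-1}, q_{k-1}) = (p_9, q_9); compute convergents through index 9.
Convergents (p_i = a_i*p_{i-1} + p_{i-2}, q_i = a_i*q_{i-1} + q_{i-2} with p_{-2}=0, p_{-1}=1, q_{-2}=1, q_{-1}=0):
  i=0: a_0=40, p_0 = 40*1 + 0 = 40, q_0 = 40*0 + 1 = 1.
  i=1: a_1=2, p_1 = 2*40 + 1 = 81, q_1 = 2*1 + 0 = 2.
  i=2: a_2=15, p_2 = 15*81 + 40 = 1255, q_2 = 15*2 + 1 = 31.
  i=3: a_3=1, p_3 = 1*1255 + 81 = 1336, q_3 = 1*31 + 2 = 33.
  i=4: a_4=2, p_4 = 2*1336 + 1255 = 3927, q_4 = 2*33 + 31 = 97.
  i=5: a_5=3, p_5 = 3*3927 + 1336 = 13117, q_5 = 3*97 + 33 = 324.
  i=6: a_6=2, p_6 = 2*13117 + 3927 = 30161, q_6 = 2*324 + 97 = 745.
  i=7: a_7=1, p_7 = 1*30161 + 13117 = 43278, q_7 = 1*745 + 324 = 1069.
  i=8: a_8=15, p_8 = 15*43278 + 30161 = 679331, q_8 = 15*1069 + 745 = 16780.
  i=9: a_9=2, p_9 = 2*679331 + 43278 = 1401940, q_9 = 2*16780 + 1069 = 34629.
Check: 1401940^2 - 1639*34629^2 = 1965435763600 - 1965435763599 = 1, so (x, y) = (1401940, 34629) solves the equation, and by the theorem it is the least positive solution.

(x, y) = (1401940, 34629)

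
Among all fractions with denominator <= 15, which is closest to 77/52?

Expand x = 77/52 as a continued fraction with the Euclidean algorithm:
  77 = 1*52 + 25, so a_0 = 1.
  52 = 2*25 + 2, so a_1 = 2.
  25 = 12*2 + 1, so a_2 = 12.
  2 = 2*1 + 0, so a_3 = 2.
so x = [1; 2, 12, 2].
Convergents (p_i = a_i*p_{i-1} + p_{i-2}, q_i = a_i*q_{i-1} + q_{i-2} with p_{-2}=0, p_{-1}=1, q_{-2}=1, q_{-1}=0), until the denominator exceeds 15:
  i=0: a_0=1, p_0 = 1*1 + 0 = 1, q_0 = 1*0 + 1 = 1.
  i=1: a_1=2, p_1 = 2*1 + 1 = 3, q_1 = 2*1 + 0 = 2.
  i=2: a_2=12, p_2 = 12*3 + 1 = 37, q_2 = 12*2 + 1 = 25.
q_2 = 25 > 15, so the last convergent with denominator <= 15 is p_1/q_1 = 3/2.
The closest fraction with denominator <= 15 is either p_1/q_1 or the intermediate fraction (k*p_1 + p_0)/(k*q_1 + q_0) with the largest k >= 1 whose denominator stays <= 15; these approach x as k grows, and every other convergent or intermediate fraction in range is farther away.
Largest k: floor((15 - q_0)/q_1) = floor((15 - 1)/2) = 7.
That gives (7*3 + 1)/(7*2 + 1) = 22/15.
Compare the errors: |x - 3/2| = |77*2 - 3*52|/(52*2) = 2/104, and |x - 22/15| = |77*15 - 22*52|/(52*15) = 11/780.
Cross-multiplying, 11*104 = 1144 < 1560 = 2*780, so 11/780 is smaller: the intermediate fraction 22/15 is closer to x than 3/2.

22/15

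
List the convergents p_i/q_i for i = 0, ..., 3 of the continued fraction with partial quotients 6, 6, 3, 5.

6/1, 37/6, 117/19, 622/101

Using the convergent recurrence p_i = a_i*p_{i-1} + p_{i-2}, q_i = a_i*q_{i-1} + q_{i-2} with p_{-2}=0, p_{-1}=1, q_{-2}=1, q_{-1}=0:
  i=0: a_0=6, p_0 = 6*1 + 0 = 6, q_0 = 6*0 + 1 = 1.
  i=1: a_1=6, p_1 = 6*6 + 1 = 37, q_1 = 6*1 + 0 = 6.
  i=2: a_2=3, p_2 = 3*37 + 6 = 117, q_2 = 3*6 + 1 = 19.
  i=3: a_3=5, p_3 = 5*117 + 37 = 622, q_3 = 5*19 + 6 = 101.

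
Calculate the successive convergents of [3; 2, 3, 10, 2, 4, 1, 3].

3/1, 7/2, 24/7, 247/72, 518/151, 2319/676, 2837/827, 10830/3157

Using the convergent recurrence p_i = a_i*p_{i-1} + p_{i-2}, q_i = a_i*q_{i-1} + q_{i-2} with p_{-2}=0, p_{-1}=1, q_{-2}=1, q_{-1}=0:
  i=0: a_0=3, p_0 = 3*1 + 0 = 3, q_0 = 3*0 + 1 = 1.
  i=1: a_1=2, p_1 = 2*3 + 1 = 7, q_1 = 2*1 + 0 = 2.
  i=2: a_2=3, p_2 = 3*7 + 3 = 24, q_2 = 3*2 + 1 = 7.
  i=3: a_3=10, p_3 = 10*24 + 7 = 247, q_3 = 10*7 + 2 = 72.
  i=4: a_4=2, p_4 = 2*247 + 24 = 518, q_4 = 2*72 + 7 = 151.
  i=5: a_5=4, p_5 = 4*518 + 247 = 2319, q_5 = 4*151 + 72 = 676.
  i=6: a_6=1, p_6 = 1*2319 + 518 = 2837, q_6 = 1*676 + 151 = 827.
  i=7: a_7=3, p_7 = 3*2837 + 2319 = 10830, q_7 = 3*827 + 676 = 3157.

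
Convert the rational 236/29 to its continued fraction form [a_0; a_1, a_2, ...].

[8; 7, 4]

Run the Euclidean algorithm on 236 and 29; the successive quotients are the partial quotients a_0, a_1, ... (each step inverts the fractional part left over by the previous one):
  236 = 8*29 + 4, so a_0 = 8.
  29 = 7*4 + 1, so a_1 = 7.
  4 = 4*1 + 0, so a_2 = 4.
The remainder reaches 0 after 3 divisions, so the expansion has 3 partial quotients, read off in order.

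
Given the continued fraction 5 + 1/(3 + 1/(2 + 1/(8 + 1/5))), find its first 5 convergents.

Using the convergent recurrence p_i = a_i*p_{i-1} + p_{i-2}, q_i = a_i*q_{i-1} + q_{i-2} with p_{-2}=0, p_{-1}=1, q_{-2}=1, q_{-1}=0:
  i=0: a_0=5, p_0 = 5*1 + 0 = 5, q_0 = 5*0 + 1 = 1.
  i=1: a_1=3, p_1 = 3*5 + 1 = 16, q_1 = 3*1 + 0 = 3.
  i=2: a_2=2, p_2 = 2*16 + 5 = 37, q_2 = 2*3 + 1 = 7.
  i=3: a_3=8, p_3 = 8*37 + 16 = 312, q_3 = 8*7 + 3 = 59.
  i=4: a_4=5, p_4 = 5*312 + 37 = 1597, q_4 = 5*59 + 7 = 302.

5/1, 16/3, 37/7, 312/59, 1597/302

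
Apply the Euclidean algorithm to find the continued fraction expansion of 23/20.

[1; 6, 1, 2]

Run the Euclidean algorithm on 23 and 20; the successive quotients are the partial quotients a_0, a_1, ... (each step inverts the fractional part left over by the previous one):
  23 = 1*20 + 3, so a_0 = 1.
  20 = 6*3 + 2, so a_1 = 6.
  3 = 1*2 + 1, so a_2 = 1.
  2 = 2*1 + 0, so a_3 = 2.
The remainder reaches 0 after 4 divisions, so the expansion has 4 partial quotients, read off in order.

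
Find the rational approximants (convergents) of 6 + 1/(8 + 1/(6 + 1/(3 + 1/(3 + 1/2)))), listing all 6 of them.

Using the convergent recurrence p_i = a_i*p_{i-1} + p_{i-2}, q_i = a_i*q_{i-1} + q_{i-2} with p_{-2}=0, p_{-1}=1, q_{-2}=1, q_{-1}=0:
  i=0: a_0=6, p_0 = 6*1 + 0 = 6, q_0 = 6*0 + 1 = 1.
  i=1: a_1=8, p_1 = 8*6 + 1 = 49, q_1 = 8*1 + 0 = 8.
  i=2: a_2=6, p_2 = 6*49 + 6 = 300, q_2 = 6*8 + 1 = 49.
  i=3: a_3=3, p_3 = 3*300 + 49 = 949, q_3 = 3*49 + 8 = 155.
  i=4: a_4=3, p_4 = 3*949 + 300 = 3147, q_4 = 3*155 + 49 = 514.
  i=5: a_5=2, p_5 = 2*3147 + 949 = 7243, q_5 = 2*514 + 155 = 1183.

6/1, 49/8, 300/49, 949/155, 3147/514, 7243/1183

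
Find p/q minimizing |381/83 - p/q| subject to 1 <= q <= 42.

Expand x = 381/83 as a continued fraction with the Euclidean algorithm:
  381 = 4*83 + 49, so a_0 = 4.
  83 = 1*49 + 34, so a_1 = 1.
  49 = 1*34 + 15, so a_2 = 1.
  34 = 2*15 + 4, so a_3 = 2.
  15 = 3*4 + 3, so a_4 = 3.
  4 = 1*3 + 1, so a_5 = 1.
  3 = 3*1 + 0, so a_6 = 3.
so x = [4; 1, 1, 2, 3, 1, 3].
Convergents (p_i = a_i*p_{i-1} + p_{i-2}, q_i = a_i*q_{i-1} + q_{i-2} with p_{-2}=0, p_{-1}=1, q_{-2}=1, q_{-1}=0), until the denominator exceeds 42:
  i=0: a_0=4, p_0 = 4*1 + 0 = 4, q_0 = 4*0 + 1 = 1.
  i=1: a_1=1, p_1 = 1*4 + 1 = 5, q_1 = 1*1 + 0 = 1.
  i=2: a_2=1, p_2 = 1*5 + 4 = 9, q_2 = 1*1 + 1 = 2.
  i=3: a_3=2, p_3 = 2*9 + 5 = 23, q_3 = 2*2 + 1 = 5.
  i=4: a_4=3, p_4 = 3*23 + 9 = 78, q_4 = 3*5 + 2 = 17.
  i=5: a_5=1, p_5 = 1*78 + 23 = 101, q_5 = 1*17 + 5 = 22.
  i=6: a_6=3, p_6 = 3*101 + 78 = 381, q_6 = 3*22 + 17 = 83.
q_6 = 83 > 42, so the last convergent with denominator <= 42 is p_5/q_5 = 101/22.
The closest fraction with denominator <= 42 is either p_5/q_5 or the intermediate fraction (k*p_5 + p_4)/(k*q_5 + q_4) with the largest k >= 1 whose denominator stays <= 42; these approach x as k grows, and every other convergent or intermediate fraction in range is farther away.
Largest k: floor((42 - q_4)/q_5) = floor((42 - 17)/22) = 1.
That gives (1*101 + 78)/(1*22 + 17) = 179/39.
Compare the errors: |x - 101/22| = |381*22 - 101*83|/(83*22) = 1/1826, and |x - 179/39| = |381*39 - 179*83|/(83*39) = 2/3237.
Cross-multiplying, 1*3237 = 3237 < 3652 = 2*1826, so 1/1826 is smaller: the convergent 101/22 is closer to x than 179/39.

101/22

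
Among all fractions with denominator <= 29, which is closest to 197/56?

Expand x = 197/56 as a continued fraction with the Euclidean algorithm:
  197 = 3*56 + 29, so a_0 = 3.
  56 = 1*29 + 27, so a_1 = 1.
  29 = 1*27 + 2, so a_2 = 1.
  27 = 13*2 + 1, so a_3 = 13.
  2 = 2*1 + 0, so a_4 = 2.
so x = [3; 1, 1, 13, 2].
Convergents (p_i = a_i*p_{i-1} + p_{i-2}, q_i = a_i*q_{i-1} + q_{i-2} with p_{-2}=0, p_{-1}=1, q_{-2}=1, q_{-1}=0), until the denominator exceeds 29:
  i=0: a_0=3, p_0 = 3*1 + 0 = 3, q_0 = 3*0 + 1 = 1.
  i=1: a_1=1, p_1 = 1*3 + 1 = 4, q_1 = 1*1 + 0 = 1.
  i=2: a_2=1, p_2 = 1*4 + 3 = 7, q_2 = 1*1 + 1 = 2.
  i=3: a_3=13, p_3 = 13*7 + 4 = 95, q_3 = 13*2 + 1 = 27.
  i=4: a_4=2, p_4 = 2*95 + 7 = 197, q_4 = 2*27 + 2 = 56.
q_4 = 56 > 29, so the last convergent with denominator <= 29 is p_3/q_3 = 95/27.
The closest fraction with denominator <= 29 is either p_3/q_3 or the intermediate fraction (k*p_3 + p_2)/(k*q_3 + q_2) with the largest k >= 1 whose denominator stays <= 29; these approach x as k grows, and every other convergent or intermediate fraction in range is farther away.
Largest k: floor((29 - q_2)/q_3) = floor((29 - 2)/27) = 1.
That gives (1*95 + 7)/(1*27 + 2) = 102/29.
Compare the errors: |x - 95/27| = |197*27 - 95*56|/(56*27) = 1/1512, and |x - 102/29| = |197*29 - 102*56|/(56*29) = 1/1624.
Cross-multiplying, 1*1512 = 1512 < 1624 = 1*1624, so 1/1624 is smaller: the intermediate fraction 102/29 is closer to x than 95/27.

102/29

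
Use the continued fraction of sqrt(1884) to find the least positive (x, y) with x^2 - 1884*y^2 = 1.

(x, y) = (7838695, 180594)

First expand sqrt(1884) as a continued fraction. With x_i = (sqrt(1884) + m_i)/d_i and (m_0, d_0) = (0, 1): a_0 = floor(sqrt(1884)) = 43, since 43^2 = 1849 <= 1884 < 1936 = 44^2.
Iterate m_{i+1} = d_i*a_i - m_i, d_{i+1} = (1884 - m_{i+1}^2)/d_i, a_{i+1} = floor((a_0 + m_{i+1})/d_{i+1}):
  m_1 = 1*43 - 0 = 43, d_1 = (1884 - 43^2)/1 = 35/1 = 35, a_1 = floor((43 + 43)/35) = 2.
  m_2 = 35*2 - 43 = 27, d_2 = (1884 - 27^2)/35 = 1155/35 = 33, a_2 = floor((43 + 27)/33) = 2.
  m_3 = 33*2 - 27 = 39, d_3 = (1884 - 39^2)/33 = 363/33 = 11, a_3 = floor((43 + 39)/11) = 7.
  m_4 = 11*7 - 39 = 38, d_4 = (1884 - 38^2)/11 = 440/11 = 40, a_4 = floor((43 + 38)/40) = 2.
  m_5 = 40*2 - 38 = 42, d_5 = (1884 - 42^2)/40 = 120/40 = 3, a_5 = floor((43 + 42)/3) = 28.
  m_6 = 3*28 - 42 = 42, d_6 = (1884 - 42^2)/3 = 120/3 = 40, a_6 = floor((43 + 42)/40) = 2.
  m_7 = 40*2 - 42 = 38, d_7 = (1884 - 38^2)/40 = 440/40 = 11, a_7 = floor((43 + 38)/11) = 7.
  m_8 = 11*7 - 38 = 39, d_8 = (1884 - 39^2)/11 = 363/11 = 33, a_8 = floor((43 + 39)/33) = 2.
  m_9 = 33*2 - 39 = 27, d_9 = (1884 - 27^2)/33 = 1155/33 = 35, a_9 = floor((43 + 27)/35) = 2.
  m_10 = 35*2 - 27 = 43, d_10 = (1884 - 43^2)/35 = 35/35 = 1, a_10 = floor((43 + 43)/1) = 86.
  m_11 = 1*86 - 43 = 43, d_11 = (1884 - 43^2)/1 = 35/1 = 35: (m_11, d_11) = (m_1, d_1) = (43, 35), so from here the quotients repeat a_1, ..., a_10; the period length is 10.
So sqrt(1884) = [43; (2, 2, 7, 2, 28, 2, 7, 2, 2, 86)] with period length k = 10.
k is even, so the fundamental solution of x^2 - 1884y^2 = 1 is (p_{k-1}, q_{k-1}) = (p_9, q_9); compute convergents through index 9.
Convergents (p_i = a_i*p_{i-1} + p_{i-2}, q_i = a_i*q_{i-1} + q_{i-2} with p_{-2}=0, p_{-1}=1, q_{-2}=1, q_{-1}=0):
  i=0: a_0=43, p_0 = 43*1 + 0 = 43, q_0 = 43*0 + 1 = 1.
  i=1: a_1=2, p_1 = 2*43 + 1 = 87, q_1 = 2*1 + 0 = 2.
  i=2: a_2=2, p_2 = 2*87 + 43 = 217, q_2 = 2*2 + 1 = 5.
  i=3: a_3=7, p_3 = 7*217 + 87 = 1606, q_3 = 7*5 + 2 = 37.
  i=4: a_4=2, p_4 = 2*1606 + 217 = 3429, q_4 = 2*37 + 5 = 79.
  i=5: a_5=28, p_5 = 28*3429 + 1606 = 97618, q_5 = 28*79 + 37 = 2249.
  i=6: a_6=2, p_6 = 2*97618 + 3429 = 198665, q_6 = 2*2249 + 79 = 4577.
  i=7: a_7=7, p_7 = 7*198665 + 97618 = 1488273, q_7 = 7*4577 + 2249 = 34288.
  i=8: a_8=2, p_8 = 2*1488273 + 198665 = 3175211, q_8 = 2*34288 + 4577 = 73153.
  i=9: a_9=2, p_9 = 2*3175211 + 1488273 = 7838695, q_9 = 2*73153 + 34288 = 180594.
Check: 7838695^2 - 1884*180594^2 = 61445139303025 - 61445139303024 = 1, so (x, y) = (7838695, 180594) solves the equation, and by the theorem it is the least positive solution.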